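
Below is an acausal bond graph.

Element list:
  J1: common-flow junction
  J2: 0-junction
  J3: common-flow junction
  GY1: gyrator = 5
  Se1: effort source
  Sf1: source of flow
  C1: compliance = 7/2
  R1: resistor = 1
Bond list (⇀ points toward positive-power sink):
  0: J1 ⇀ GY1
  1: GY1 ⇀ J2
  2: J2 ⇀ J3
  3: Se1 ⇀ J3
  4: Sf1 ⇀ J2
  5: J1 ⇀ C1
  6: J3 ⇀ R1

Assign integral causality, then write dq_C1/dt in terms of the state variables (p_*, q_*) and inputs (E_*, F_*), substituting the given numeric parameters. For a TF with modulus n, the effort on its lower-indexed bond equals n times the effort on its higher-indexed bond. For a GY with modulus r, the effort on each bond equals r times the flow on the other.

dq_C1/dt = -E_Se1/5 + F_Sf1/5 - 2*q_C1/175

#3 stroke→J3  (Se1 fixes effort; stroke away)
#4 stroke→Sf1  (Sf1 fixes flow; stroke at Sf1)
#5 stroke→J1  (C1 outputs effort q/C1)
#0 stroke→GY1  (closing 1-jn rule on J1)
#1 stroke→GY1  (through GY1, causality inverts; strokes same side of GY1)
#2 stroke→J2  (J2: last free bond brings effort in)
#6 stroke→J3  (J3: bond 2 brought flow, rest push out)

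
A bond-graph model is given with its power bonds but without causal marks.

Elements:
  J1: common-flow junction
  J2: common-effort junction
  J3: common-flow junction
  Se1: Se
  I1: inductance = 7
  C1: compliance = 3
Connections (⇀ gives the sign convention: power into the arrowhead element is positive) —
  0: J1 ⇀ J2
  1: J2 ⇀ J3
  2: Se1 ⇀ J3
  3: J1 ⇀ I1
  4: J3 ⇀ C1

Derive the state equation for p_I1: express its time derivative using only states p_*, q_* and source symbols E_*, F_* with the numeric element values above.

bond 2 stroke→J3  (Se1 (Se) sets effort on bond)
bond 3 stroke→I1  (prefer integral on I1)
bond 0 stroke→J1  (common-f at J1 fixed by 3)
bond 1 stroke→J2  (only one effort-in slot at J2)
bond 4 stroke→J3  (common-f at J3 fixed by 1)

dp_I1/dt = E_Se1 - q_C1/3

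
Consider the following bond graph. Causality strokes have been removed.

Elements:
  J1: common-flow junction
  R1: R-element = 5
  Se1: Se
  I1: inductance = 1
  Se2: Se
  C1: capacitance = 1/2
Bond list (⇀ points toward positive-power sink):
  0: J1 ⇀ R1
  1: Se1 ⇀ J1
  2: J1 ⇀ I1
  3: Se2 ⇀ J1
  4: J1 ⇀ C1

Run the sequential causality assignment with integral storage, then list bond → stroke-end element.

b1 |J1  (Se1: effort source, stroke at far end)
b3 |J1  (Se2 fixes effort; stroke away)
b2 |I1  (I1 outputs flow p/I1)
b0 |J1  (common-f at J1 fixed by 2)
b4 |J1  (1-jn J1 has f-setter on 2)

b0 →J1
b1 →J1
b2 →I1
b3 →J1
b4 →J1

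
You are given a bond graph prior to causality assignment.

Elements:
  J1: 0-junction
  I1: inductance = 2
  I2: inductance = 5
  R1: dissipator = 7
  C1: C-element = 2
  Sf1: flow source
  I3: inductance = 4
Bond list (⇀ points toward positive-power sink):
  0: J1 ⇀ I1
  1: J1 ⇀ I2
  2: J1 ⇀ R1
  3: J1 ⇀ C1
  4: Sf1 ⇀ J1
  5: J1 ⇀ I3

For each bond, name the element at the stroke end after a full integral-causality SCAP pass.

#4 stroke→Sf1  (Sf1 (Sf) sets flow on bond)
#0 stroke→I1  (I1: I, integral causality)
#1 stroke→I2  (I2 integral (f out))
#3 stroke→J1  (C1: C, integral causality)
#2 stroke→R1  (common-e at J1 fixed by 3)
#5 stroke→I3  (0-jn J1 has e-setter on 3)

bond 0 |I1
bond 1 |I2
bond 2 |R1
bond 3 |J1
bond 4 |Sf1
bond 5 |I3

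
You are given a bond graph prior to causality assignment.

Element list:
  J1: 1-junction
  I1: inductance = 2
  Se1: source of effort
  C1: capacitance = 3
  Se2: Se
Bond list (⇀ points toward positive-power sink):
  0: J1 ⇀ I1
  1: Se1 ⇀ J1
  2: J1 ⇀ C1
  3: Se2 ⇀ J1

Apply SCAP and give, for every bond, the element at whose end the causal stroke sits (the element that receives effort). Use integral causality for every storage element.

bond 0 |I1
bond 1 |J1
bond 2 |J1
bond 3 |J1

β1 →J1  (Se1: effort source, stroke at far end)
β3 →J1  (Se2 (Se) sets effort on bond)
β0 →I1  (prefer integral on I1)
β2 →J1  (J1: bond 0 brought flow, rest push out)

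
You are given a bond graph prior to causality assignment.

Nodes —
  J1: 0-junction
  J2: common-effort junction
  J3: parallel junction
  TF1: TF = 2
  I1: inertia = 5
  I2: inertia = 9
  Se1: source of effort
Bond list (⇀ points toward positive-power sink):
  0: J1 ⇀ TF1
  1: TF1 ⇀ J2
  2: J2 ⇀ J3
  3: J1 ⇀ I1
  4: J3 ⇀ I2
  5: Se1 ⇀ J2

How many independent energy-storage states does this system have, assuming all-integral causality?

2  (I1, I2 all integral)

β5 stroke→J2  (Se1: effort source, stroke at far end)
β1 stroke→TF1  (common-e at J2 fixed by 5)
β2 stroke→J3  (J2 effort already set via bond 5)
β4 stroke→I2  (0-jn J3 has e-setter on 2)
β0 stroke→J1  (TF1 one-in-one-out from 1)
β3 stroke→I1  (J1: bond 0 brought effort, rest push out)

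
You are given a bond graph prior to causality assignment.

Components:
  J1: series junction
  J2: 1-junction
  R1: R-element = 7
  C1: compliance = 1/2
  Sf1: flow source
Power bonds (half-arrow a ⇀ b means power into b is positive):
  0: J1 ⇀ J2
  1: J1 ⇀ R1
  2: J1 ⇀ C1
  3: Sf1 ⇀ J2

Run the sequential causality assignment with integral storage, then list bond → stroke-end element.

β0 stroke→J2
β1 stroke→J1
β2 stroke→J1
β3 stroke→Sf1

#3 |Sf1  (source Sf1 imposes f)
#0 |J2  (J2 flow already set via bond 3)
#1 |J1  (J1 flow already set via bond 0)
#2 |J1  (J1 flow already set via bond 0)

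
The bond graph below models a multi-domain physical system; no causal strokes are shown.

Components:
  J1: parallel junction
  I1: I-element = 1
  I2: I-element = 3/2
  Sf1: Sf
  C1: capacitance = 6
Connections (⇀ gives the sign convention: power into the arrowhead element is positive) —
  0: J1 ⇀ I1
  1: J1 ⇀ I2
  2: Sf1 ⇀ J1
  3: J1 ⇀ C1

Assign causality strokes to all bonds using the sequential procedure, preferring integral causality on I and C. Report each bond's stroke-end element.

#0 stroke→I1
#1 stroke→I2
#2 stroke→Sf1
#3 stroke→J1

β2 stroke at Sf1  (source Sf1 imposes f)
β0 stroke at I1  (I1 outputs flow p/I1)
β1 stroke at I2  (I2: I, integral causality)
β3 stroke at J1  (closing 0-jn rule on J1)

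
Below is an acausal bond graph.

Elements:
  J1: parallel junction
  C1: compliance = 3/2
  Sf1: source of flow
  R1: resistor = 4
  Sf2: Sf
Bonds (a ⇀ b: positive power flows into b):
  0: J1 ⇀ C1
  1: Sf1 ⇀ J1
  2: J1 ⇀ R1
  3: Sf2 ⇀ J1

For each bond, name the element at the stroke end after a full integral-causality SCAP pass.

#0 stroke at J1
#1 stroke at Sf1
#2 stroke at R1
#3 stroke at Sf2

bond 1 stroke→Sf1  (Sf1 fixes flow; stroke at Sf1)
bond 3 stroke→Sf2  (Sf2 (Sf) sets flow on bond)
bond 0 stroke→J1  (prefer integral on C1)
bond 2 stroke→R1  (J1: bond 0 brought effort, rest push out)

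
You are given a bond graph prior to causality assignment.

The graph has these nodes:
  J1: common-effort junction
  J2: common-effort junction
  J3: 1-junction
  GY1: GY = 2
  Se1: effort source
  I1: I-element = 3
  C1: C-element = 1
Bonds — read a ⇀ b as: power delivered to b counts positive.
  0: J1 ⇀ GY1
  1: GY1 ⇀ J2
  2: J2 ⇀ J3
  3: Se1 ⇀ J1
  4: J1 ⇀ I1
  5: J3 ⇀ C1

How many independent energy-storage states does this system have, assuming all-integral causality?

β3 →J1  (Se1 (Se) sets effort on bond)
β0 →GY1  (common-e at J1 fixed by 3)
β4 →I1  (0-jn J1 has e-setter on 3)
β1 →GY1  (GY1: gyrator matches bond 0)
β2 →J2  (closing 0-jn rule on J2)
β5 →J3  (1-jn J3 has f-setter on 2)

2  (C1, I1 all integral)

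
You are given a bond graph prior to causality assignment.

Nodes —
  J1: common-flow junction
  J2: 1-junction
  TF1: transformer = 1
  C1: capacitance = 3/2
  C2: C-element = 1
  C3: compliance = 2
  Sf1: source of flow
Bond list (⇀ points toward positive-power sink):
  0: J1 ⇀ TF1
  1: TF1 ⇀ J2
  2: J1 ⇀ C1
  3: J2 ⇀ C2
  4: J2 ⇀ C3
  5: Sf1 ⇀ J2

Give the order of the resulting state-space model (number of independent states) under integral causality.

b5 →Sf1  (source Sf1 imposes f)
b1 →J2  (common-f at J2 fixed by 5)
b3 →J2  (J2: bond 5 brought flow, rest push out)
b4 →J2  (J2: bond 5 brought flow, rest push out)
b0 →TF1  (TF1: transformer flips bond 1)
b2 →J1  (common-f at J1 fixed by 0)

3  (C1, C2, C3 all integral)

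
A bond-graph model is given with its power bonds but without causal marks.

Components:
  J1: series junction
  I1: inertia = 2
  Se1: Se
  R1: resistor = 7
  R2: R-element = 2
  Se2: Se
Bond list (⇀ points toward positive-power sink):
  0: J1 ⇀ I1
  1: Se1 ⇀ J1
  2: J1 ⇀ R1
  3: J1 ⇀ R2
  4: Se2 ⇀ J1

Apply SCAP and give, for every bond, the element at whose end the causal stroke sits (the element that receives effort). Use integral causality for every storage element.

#1 →J1  (Se1 (Se) sets effort on bond)
#4 →J1  (source Se2 imposes e)
#0 →I1  (I1 outputs flow p/I1)
#2 →J1  (common-f at J1 fixed by 0)
#3 →J1  (J1: bond 0 brought flow, rest push out)

b0 |I1
b1 |J1
b2 |J1
b3 |J1
b4 |J1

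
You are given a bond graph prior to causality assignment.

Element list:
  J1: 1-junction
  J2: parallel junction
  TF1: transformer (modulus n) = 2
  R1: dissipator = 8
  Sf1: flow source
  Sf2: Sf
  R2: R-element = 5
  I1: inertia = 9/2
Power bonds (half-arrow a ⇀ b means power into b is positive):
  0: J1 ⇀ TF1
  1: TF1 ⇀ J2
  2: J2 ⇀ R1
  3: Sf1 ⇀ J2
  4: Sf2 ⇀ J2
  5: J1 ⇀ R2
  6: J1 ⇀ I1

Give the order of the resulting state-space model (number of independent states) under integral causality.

bond 3 |Sf1  (Sf1 fixes flow; stroke at Sf1)
bond 4 |Sf2  (source Sf2 imposes f)
bond 6 |I1  (I1: I, integral causality)
bond 0 |J1  (J1: bond 6 brought flow, rest push out)
bond 5 |J1  (J1: bond 6 brought flow, rest push out)
bond 1 |TF1  (through TF1, causality passes straight; one stroke at TF1)
bond 2 |J2  (J2 needs exactly one e-in)

1  (I1 all integral)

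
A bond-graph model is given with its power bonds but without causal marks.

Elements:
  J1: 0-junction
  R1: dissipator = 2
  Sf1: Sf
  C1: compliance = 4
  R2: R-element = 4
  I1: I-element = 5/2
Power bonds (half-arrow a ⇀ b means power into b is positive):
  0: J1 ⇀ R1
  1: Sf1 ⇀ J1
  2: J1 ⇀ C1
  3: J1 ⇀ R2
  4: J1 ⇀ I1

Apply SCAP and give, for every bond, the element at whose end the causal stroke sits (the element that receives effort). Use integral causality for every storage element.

#1 →Sf1  (Sf1 (Sf) sets flow on bond)
#2 →J1  (C1: C, integral causality)
#0 →R1  (common-e at J1 fixed by 2)
#3 →R2  (J1 effort already set via bond 2)
#4 →I1  (J1 effort already set via bond 2)

bond 0 →R1
bond 1 →Sf1
bond 2 →J1
bond 3 →R2
bond 4 →I1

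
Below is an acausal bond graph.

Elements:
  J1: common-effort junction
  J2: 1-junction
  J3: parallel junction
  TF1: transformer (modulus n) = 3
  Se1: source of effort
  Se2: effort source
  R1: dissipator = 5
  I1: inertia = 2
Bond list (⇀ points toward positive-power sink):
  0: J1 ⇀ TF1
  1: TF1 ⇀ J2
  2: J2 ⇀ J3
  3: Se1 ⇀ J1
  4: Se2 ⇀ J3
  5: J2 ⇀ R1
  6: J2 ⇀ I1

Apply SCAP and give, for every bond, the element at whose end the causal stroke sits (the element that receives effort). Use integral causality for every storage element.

β3 |J1  (Se1: effort source, stroke at far end)
β4 |J3  (Se2: effort source, stroke at far end)
β0 |TF1  (J1 effort already set via bond 3)
β2 |J2  (J3 effort already set via bond 4)
β1 |J2  (through TF1, causality passes straight; one stroke at TF1)
β6 |I1  (I1 outputs flow p/I1)
β5 |J2  (1-jn J2 has f-setter on 6)

β0 stroke at TF1
β1 stroke at J2
β2 stroke at J2
β3 stroke at J1
β4 stroke at J3
β5 stroke at J2
β6 stroke at I1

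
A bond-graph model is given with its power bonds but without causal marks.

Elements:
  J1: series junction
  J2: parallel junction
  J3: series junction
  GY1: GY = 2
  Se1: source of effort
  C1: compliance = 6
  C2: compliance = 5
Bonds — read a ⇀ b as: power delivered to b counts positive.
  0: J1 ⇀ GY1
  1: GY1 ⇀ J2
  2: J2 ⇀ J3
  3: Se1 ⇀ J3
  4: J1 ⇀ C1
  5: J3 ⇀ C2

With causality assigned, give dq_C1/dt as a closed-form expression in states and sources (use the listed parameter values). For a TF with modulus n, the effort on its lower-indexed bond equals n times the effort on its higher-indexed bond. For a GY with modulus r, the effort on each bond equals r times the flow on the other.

bond 3 stroke→J3  (Se1: effort source, stroke at far end)
bond 4 stroke→J1  (prefer integral on C1)
bond 0 stroke→GY1  (closing 1-jn rule on J1)
bond 1 stroke→GY1  (GY GY1: same side as bond 0)
bond 2 stroke→J2  (J2 needs exactly one e-in)
bond 5 stroke→J3  (J3: bond 2 brought flow, rest push out)

dq_C1/dt = -E_Se1/2 + q_C2/10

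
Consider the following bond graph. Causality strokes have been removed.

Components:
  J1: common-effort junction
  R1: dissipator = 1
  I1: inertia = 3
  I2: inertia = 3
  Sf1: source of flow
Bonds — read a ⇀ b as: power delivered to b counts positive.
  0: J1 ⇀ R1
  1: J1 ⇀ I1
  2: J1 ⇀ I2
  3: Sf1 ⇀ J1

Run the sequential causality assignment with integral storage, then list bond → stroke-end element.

b0 stroke→J1
b1 stroke→I1
b2 stroke→I2
b3 stroke→Sf1

b3 →Sf1  (Sf1 (Sf) sets flow on bond)
b1 →I1  (I1 outputs flow p/I1)
b2 →I2  (I2 outputs flow p/I2)
b0 →J1  (J1: last free bond brings effort in)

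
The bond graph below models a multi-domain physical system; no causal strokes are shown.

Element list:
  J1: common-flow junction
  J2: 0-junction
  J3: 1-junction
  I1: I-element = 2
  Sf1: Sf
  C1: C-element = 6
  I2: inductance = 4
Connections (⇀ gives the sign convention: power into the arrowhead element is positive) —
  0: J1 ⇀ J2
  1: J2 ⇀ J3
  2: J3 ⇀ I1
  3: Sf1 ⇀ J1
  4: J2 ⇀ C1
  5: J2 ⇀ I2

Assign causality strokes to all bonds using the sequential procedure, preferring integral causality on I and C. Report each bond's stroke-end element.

β3 stroke→Sf1  (Sf1 fixes flow; stroke at Sf1)
β0 stroke→J1  (1-jn J1 has f-setter on 3)
β2 stroke→I1  (prefer integral on I1)
β1 stroke→J3  (J3 flow already set via bond 2)
β4 stroke→J2  (C1: C, integral causality)
β5 stroke→I2  (J2 effort already set via bond 4)

b0 |J1
b1 |J3
b2 |I1
b3 |Sf1
b4 |J2
b5 |I2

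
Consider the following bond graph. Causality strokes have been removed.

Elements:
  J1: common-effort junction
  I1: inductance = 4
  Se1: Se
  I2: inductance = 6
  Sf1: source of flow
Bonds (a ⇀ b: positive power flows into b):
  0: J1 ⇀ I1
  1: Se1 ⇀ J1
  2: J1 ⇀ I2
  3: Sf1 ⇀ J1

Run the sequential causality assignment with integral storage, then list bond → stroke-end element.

β0 stroke at I1
β1 stroke at J1
β2 stroke at I2
β3 stroke at Sf1

bond 1 stroke→J1  (Se1 fixes effort; stroke away)
bond 3 stroke→Sf1  (source Sf1 imposes f)
bond 0 stroke→I1  (0-jn J1 has e-setter on 1)
bond 2 stroke→I2  (J1 effort already set via bond 1)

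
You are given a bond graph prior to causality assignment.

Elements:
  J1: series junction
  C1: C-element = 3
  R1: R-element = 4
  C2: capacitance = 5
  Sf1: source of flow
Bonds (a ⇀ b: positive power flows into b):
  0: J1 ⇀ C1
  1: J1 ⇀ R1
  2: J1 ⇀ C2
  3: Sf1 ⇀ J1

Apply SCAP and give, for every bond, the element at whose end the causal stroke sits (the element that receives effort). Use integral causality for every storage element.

#0 →J1
#1 →J1
#2 →J1
#3 →Sf1

b3 stroke→Sf1  (source Sf1 imposes f)
b0 stroke→J1  (J1: bond 3 brought flow, rest push out)
b1 stroke→J1  (J1 flow already set via bond 3)
b2 stroke→J1  (J1 flow already set via bond 3)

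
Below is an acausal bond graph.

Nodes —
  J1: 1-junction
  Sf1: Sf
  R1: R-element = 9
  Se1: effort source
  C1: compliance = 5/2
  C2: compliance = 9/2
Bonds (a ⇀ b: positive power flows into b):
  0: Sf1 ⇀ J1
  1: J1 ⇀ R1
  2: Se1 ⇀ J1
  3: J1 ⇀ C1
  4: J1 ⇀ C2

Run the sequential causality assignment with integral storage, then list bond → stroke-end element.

#0 stroke at Sf1
#1 stroke at J1
#2 stroke at J1
#3 stroke at J1
#4 stroke at J1

β0 stroke→Sf1  (Sf1: flow source, stroke at near end)
β2 stroke→J1  (Se1 fixes effort; stroke away)
β1 stroke→J1  (J1 flow already set via bond 0)
β3 stroke→J1  (common-f at J1 fixed by 0)
β4 stroke→J1  (J1 flow already set via bond 0)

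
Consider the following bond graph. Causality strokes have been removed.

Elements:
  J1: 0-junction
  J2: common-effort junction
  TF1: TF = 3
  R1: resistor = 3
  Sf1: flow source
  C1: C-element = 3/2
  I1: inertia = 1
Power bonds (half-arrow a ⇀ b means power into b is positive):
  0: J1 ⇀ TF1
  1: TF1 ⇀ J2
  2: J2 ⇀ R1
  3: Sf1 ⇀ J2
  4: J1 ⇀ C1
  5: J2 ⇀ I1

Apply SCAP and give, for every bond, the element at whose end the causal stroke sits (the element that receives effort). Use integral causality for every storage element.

#0 |TF1
#1 |J2
#2 |R1
#3 |Sf1
#4 |J1
#5 |I1

bond 3 |Sf1  (Sf1 (Sf) sets flow on bond)
bond 4 |J1  (C1 outputs effort q/C1)
bond 0 |TF1  (J1: bond 4 brought effort, rest push out)
bond 1 |J2  (TF1 one-in-one-out from 0)
bond 2 |R1  (0-jn J2 has e-setter on 1)
bond 5 |I1  (J2 effort already set via bond 1)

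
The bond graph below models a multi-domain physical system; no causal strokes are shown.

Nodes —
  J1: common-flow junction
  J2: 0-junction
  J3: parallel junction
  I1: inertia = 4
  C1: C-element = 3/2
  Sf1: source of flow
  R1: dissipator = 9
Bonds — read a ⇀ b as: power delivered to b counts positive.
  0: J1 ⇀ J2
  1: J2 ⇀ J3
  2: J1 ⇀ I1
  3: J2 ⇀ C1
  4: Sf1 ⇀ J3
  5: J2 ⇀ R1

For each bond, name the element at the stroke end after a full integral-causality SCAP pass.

b0 |J1
b1 |J3
b2 |I1
b3 |J2
b4 |Sf1
b5 |R1

#4 stroke at Sf1  (Sf1: flow source, stroke at near end)
#1 stroke at J3  (J3: last free bond brings effort in)
#2 stroke at I1  (prefer integral on I1)
#0 stroke at J1  (J1: bond 2 brought flow, rest push out)
#3 stroke at J2  (prefer integral on C1)
#5 stroke at R1  (common-e at J2 fixed by 3)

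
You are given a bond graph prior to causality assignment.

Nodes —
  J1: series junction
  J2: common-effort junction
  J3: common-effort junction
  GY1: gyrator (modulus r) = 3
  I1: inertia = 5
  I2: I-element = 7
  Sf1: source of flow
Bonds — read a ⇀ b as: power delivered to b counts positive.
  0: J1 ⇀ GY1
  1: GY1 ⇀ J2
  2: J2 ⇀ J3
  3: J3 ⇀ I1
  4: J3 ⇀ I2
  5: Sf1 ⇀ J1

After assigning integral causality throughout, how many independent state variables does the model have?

2  (I1, I2 all integral)

#5 stroke at Sf1  (Sf1 fixes flow; stroke at Sf1)
#0 stroke at J1  (J1 flow already set via bond 5)
#1 stroke at J2  (GY1 both-in/both-out from 0)
#2 stroke at J3  (common-e at J2 fixed by 1)
#3 stroke at I1  (0-jn J3 has e-setter on 2)
#4 stroke at I2  (common-e at J3 fixed by 2)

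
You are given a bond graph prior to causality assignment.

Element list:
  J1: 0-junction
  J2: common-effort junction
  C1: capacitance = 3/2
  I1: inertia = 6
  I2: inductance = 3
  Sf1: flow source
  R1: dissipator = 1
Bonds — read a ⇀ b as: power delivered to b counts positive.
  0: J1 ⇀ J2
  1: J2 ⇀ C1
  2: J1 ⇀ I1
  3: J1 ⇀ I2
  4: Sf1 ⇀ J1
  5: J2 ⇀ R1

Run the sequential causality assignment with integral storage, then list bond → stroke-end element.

β4 →Sf1  (Sf1 fixes flow; stroke at Sf1)
β1 →J2  (C1 outputs effort q/C1)
β0 →J1  (J2: bond 1 brought effort, rest push out)
β5 →R1  (common-e at J2 fixed by 1)
β2 →I1  (J1: bond 0 brought effort, rest push out)
β3 →I2  (J1 effort already set via bond 0)

b0 stroke at J1
b1 stroke at J2
b2 stroke at I1
b3 stroke at I2
b4 stroke at Sf1
b5 stroke at R1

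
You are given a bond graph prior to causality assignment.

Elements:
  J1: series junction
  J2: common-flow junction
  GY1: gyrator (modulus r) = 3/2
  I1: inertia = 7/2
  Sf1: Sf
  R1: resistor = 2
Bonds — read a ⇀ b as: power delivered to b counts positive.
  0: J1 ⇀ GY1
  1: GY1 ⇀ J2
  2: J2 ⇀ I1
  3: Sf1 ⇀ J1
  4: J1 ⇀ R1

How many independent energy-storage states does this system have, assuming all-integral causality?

1  (I1 all integral)

β3 |Sf1  (source Sf1 imposes f)
β0 |J1  (J1: bond 3 brought flow, rest push out)
β4 |J1  (J1: bond 3 brought flow, rest push out)
β1 |J2  (GY1: gyrator matches bond 0)
β2 |I1  (J2 needs exactly one f-in)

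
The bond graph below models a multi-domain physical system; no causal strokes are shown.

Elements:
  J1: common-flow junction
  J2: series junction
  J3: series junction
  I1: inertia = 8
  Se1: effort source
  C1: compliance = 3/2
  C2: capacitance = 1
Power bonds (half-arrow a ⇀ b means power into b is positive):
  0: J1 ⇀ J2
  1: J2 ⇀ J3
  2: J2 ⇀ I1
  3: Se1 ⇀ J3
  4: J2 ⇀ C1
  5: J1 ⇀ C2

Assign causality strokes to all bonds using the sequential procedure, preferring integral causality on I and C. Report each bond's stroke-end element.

bond 0 stroke at J2
bond 1 stroke at J2
bond 2 stroke at I1
bond 3 stroke at J3
bond 4 stroke at J2
bond 5 stroke at J1

bond 3 |J3  (Se1 fixes effort; stroke away)
bond 1 |J2  (only one flow-in slot at J3)
bond 2 |I1  (prefer integral on I1)
bond 0 |J2  (J2 flow already set via bond 2)
bond 4 |J2  (1-jn J2 has f-setter on 2)
bond 5 |J1  (common-f at J1 fixed by 0)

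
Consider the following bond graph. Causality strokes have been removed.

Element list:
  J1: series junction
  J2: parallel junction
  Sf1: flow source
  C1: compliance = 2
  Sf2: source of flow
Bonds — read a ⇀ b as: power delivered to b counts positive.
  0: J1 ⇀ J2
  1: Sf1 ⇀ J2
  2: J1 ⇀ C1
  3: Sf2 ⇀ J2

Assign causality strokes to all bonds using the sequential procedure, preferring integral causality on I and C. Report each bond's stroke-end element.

β0 |J2
β1 |Sf1
β2 |J1
β3 |Sf2

bond 1 →Sf1  (source Sf1 imposes f)
bond 3 →Sf2  (Sf2: flow source, stroke at near end)
bond 0 →J2  (J2: last free bond brings effort in)
bond 2 →J1  (J1: bond 0 brought flow, rest push out)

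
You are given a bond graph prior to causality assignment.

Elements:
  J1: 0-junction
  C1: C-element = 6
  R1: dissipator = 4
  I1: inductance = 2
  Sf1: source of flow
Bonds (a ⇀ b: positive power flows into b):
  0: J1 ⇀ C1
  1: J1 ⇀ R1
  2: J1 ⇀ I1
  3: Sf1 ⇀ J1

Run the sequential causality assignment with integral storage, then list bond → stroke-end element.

β0 |J1
β1 |R1
β2 |I1
β3 |Sf1

β3 |Sf1  (Sf1 (Sf) sets flow on bond)
β0 |J1  (prefer integral on C1)
β1 |R1  (J1: bond 0 brought effort, rest push out)
β2 |I1  (J1 effort already set via bond 0)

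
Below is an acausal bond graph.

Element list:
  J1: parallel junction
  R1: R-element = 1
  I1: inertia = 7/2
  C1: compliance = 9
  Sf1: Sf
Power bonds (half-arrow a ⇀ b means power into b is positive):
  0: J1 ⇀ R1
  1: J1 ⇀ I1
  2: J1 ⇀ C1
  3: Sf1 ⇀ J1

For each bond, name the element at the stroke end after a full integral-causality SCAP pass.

bond 0 stroke→R1
bond 1 stroke→I1
bond 2 stroke→J1
bond 3 stroke→Sf1

bond 3 stroke at Sf1  (source Sf1 imposes f)
bond 1 stroke at I1  (I1: I, integral causality)
bond 2 stroke at J1  (C1 integral (e out))
bond 0 stroke at R1  (common-e at J1 fixed by 2)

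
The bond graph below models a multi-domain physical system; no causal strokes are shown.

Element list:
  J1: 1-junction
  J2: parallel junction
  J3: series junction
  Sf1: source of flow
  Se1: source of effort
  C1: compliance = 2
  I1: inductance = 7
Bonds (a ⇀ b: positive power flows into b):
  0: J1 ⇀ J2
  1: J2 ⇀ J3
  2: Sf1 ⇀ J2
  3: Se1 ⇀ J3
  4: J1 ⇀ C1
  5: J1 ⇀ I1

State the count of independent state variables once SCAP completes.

β2 →Sf1  (Sf1 (Sf) sets flow on bond)
β3 →J3  (source Se1 imposes e)
β1 →J2  (closing 1-jn rule on J3)
β0 →J1  (0-jn J2 has e-setter on 1)
β4 →J1  (C1: C, integral causality)
β5 →I1  (J1 needs exactly one f-in)

2  (C1, I1 all integral)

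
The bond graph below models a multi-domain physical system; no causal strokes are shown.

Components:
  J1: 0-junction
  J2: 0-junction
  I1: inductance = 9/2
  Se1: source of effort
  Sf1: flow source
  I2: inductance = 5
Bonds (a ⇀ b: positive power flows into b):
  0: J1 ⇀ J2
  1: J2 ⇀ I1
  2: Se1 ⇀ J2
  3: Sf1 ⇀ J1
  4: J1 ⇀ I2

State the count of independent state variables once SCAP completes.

β2 |J2  (Se1 fixes effort; stroke away)
β3 |Sf1  (Sf1 fixes flow; stroke at Sf1)
β0 |J1  (J2 effort already set via bond 2)
β1 |I1  (J2: bond 2 brought effort, rest push out)
β4 |I2  (J1: bond 0 brought effort, rest push out)

2  (I1, I2 all integral)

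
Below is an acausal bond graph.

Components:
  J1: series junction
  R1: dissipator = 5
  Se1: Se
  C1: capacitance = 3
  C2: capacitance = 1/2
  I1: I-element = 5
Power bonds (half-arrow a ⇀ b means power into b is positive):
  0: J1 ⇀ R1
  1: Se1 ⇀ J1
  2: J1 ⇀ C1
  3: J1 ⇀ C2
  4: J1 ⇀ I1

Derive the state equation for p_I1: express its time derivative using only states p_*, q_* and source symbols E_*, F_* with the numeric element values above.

β1 stroke at J1  (Se1: effort source, stroke at far end)
β2 stroke at J1  (C1 integral (e out))
β3 stroke at J1  (C2 integral (e out))
β4 stroke at I1  (prefer integral on I1)
β0 stroke at J1  (J1: bond 4 brought flow, rest push out)

dp_I1/dt = E_Se1 - p_I1 - q_C1/3 - 2*q_C2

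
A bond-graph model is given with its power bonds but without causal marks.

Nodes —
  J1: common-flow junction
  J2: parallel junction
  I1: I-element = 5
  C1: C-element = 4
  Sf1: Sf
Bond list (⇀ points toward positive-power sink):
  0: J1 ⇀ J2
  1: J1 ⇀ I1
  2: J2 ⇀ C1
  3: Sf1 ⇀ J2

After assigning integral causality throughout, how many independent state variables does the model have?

2  (C1, I1 all integral)

b3 stroke at Sf1  (source Sf1 imposes f)
b1 stroke at I1  (I1 outputs flow p/I1)
b0 stroke at J1  (J1 flow already set via bond 1)
b2 stroke at J2  (only one effort-in slot at J2)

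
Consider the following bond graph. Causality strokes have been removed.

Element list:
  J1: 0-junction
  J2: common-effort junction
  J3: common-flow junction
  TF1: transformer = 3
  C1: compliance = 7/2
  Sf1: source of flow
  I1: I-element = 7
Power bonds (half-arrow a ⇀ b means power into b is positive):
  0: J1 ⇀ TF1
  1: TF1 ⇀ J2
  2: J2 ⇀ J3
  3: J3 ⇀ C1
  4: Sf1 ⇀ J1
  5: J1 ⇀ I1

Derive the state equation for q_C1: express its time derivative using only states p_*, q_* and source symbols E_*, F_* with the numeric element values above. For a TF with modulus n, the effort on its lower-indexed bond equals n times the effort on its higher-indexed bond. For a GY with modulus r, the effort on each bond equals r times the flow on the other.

dq_C1/dt = 3*F_Sf1 - 3*p_I1/7

β4 stroke→Sf1  (Sf1: flow source, stroke at near end)
β3 stroke→J3  (prefer integral on C1)
β2 stroke→J2  (closing 1-jn rule on J3)
β1 stroke→TF1  (common-e at J2 fixed by 2)
β0 stroke→J1  (TF1 one-in-one-out from 1)
β5 stroke→I1  (J1 effort already set via bond 0)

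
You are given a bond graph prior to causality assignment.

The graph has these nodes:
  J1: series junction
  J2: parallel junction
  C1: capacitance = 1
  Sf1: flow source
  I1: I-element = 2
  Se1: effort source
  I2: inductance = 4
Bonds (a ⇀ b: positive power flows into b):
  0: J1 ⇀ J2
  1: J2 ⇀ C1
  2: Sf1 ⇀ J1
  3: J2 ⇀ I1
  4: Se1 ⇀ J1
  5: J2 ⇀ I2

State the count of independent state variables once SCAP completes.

bond 2 →Sf1  (source Sf1 imposes f)
bond 4 →J1  (Se1 fixes effort; stroke away)
bond 0 →J1  (J1: bond 2 brought flow, rest push out)
bond 1 →J2  (C1 outputs effort q/C1)
bond 3 →I1  (J2: bond 1 brought effort, rest push out)
bond 5 →I2  (common-e at J2 fixed by 1)

3  (C1, I1, I2 all integral)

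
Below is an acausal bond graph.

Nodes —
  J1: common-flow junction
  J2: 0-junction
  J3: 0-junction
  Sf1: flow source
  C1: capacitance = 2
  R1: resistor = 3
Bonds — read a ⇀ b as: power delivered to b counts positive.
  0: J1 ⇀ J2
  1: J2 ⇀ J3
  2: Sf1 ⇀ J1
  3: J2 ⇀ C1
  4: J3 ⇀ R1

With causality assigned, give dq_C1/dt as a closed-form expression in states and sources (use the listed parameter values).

b2 stroke at Sf1  (Sf1: flow source, stroke at near end)
b0 stroke at J1  (common-f at J1 fixed by 2)
b3 stroke at J2  (C1 outputs effort q/C1)
b1 stroke at J3  (J2 effort already set via bond 3)
b4 stroke at R1  (common-e at J3 fixed by 1)

dq_C1/dt = F_Sf1 - q_C1/6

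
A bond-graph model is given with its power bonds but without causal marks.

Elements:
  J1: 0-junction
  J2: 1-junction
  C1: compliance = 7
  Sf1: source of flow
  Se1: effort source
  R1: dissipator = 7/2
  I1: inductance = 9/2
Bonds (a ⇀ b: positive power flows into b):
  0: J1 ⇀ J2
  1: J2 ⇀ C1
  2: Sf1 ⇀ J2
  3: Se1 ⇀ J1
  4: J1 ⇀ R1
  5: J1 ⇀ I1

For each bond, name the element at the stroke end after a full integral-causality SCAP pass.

bond 2 stroke→Sf1  (source Sf1 imposes f)
bond 3 stroke→J1  (Se1 (Se) sets effort on bond)
bond 0 stroke→J2  (common-e at J1 fixed by 3)
bond 4 stroke→R1  (J1: bond 3 brought effort, rest push out)
bond 5 stroke→I1  (0-jn J1 has e-setter on 3)
bond 1 stroke→J2  (J2: bond 2 brought flow, rest push out)

b0 stroke→J2
b1 stroke→J2
b2 stroke→Sf1
b3 stroke→J1
b4 stroke→R1
b5 stroke→I1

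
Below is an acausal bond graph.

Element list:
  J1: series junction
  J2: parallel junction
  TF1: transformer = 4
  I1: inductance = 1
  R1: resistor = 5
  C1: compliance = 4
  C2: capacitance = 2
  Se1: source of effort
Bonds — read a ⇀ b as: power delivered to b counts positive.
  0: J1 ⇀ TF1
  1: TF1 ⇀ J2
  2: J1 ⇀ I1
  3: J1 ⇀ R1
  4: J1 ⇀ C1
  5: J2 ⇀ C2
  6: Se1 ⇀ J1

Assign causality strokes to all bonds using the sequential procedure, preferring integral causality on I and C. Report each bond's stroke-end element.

bond 6 stroke→J1  (Se1: effort source, stroke at far end)
bond 2 stroke→I1  (I1 outputs flow p/I1)
bond 0 stroke→J1  (1-jn J1 has f-setter on 2)
bond 3 stroke→J1  (J1 flow already set via bond 2)
bond 4 stroke→J1  (1-jn J1 has f-setter on 2)
bond 1 stroke→TF1  (TF1 one-in-one-out from 0)
bond 5 stroke→J2  (J2 needs exactly one e-in)

bond 0 →J1
bond 1 →TF1
bond 2 →I1
bond 3 →J1
bond 4 →J1
bond 5 →J2
bond 6 →J1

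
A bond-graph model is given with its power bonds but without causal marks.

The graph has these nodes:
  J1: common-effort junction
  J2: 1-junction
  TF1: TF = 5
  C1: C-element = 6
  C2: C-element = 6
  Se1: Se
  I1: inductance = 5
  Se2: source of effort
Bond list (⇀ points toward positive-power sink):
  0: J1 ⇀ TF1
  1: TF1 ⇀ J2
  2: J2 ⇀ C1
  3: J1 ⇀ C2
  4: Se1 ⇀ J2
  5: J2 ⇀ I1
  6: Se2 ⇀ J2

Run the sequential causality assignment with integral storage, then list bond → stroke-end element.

b4 →J2  (Se1 fixes effort; stroke away)
b6 →J2  (Se2: effort source, stroke at far end)
b2 →J2  (C1: C, integral causality)
b3 →J1  (C2 integral (e out))
b0 →TF1  (J1: bond 3 brought effort, rest push out)
b1 →J2  (TF1: transformer flips bond 0)
b5 →I1  (closing 1-jn rule on J2)

β0 stroke→TF1
β1 stroke→J2
β2 stroke→J2
β3 stroke→J1
β4 stroke→J2
β5 stroke→I1
β6 stroke→J2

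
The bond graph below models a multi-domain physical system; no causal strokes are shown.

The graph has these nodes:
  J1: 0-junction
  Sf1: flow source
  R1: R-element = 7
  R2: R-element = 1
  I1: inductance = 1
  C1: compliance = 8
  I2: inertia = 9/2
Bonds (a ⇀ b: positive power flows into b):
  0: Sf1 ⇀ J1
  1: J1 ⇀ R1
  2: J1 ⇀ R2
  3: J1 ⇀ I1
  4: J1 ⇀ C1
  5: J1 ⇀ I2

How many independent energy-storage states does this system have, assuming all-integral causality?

bond 0 stroke→Sf1  (Sf1 fixes flow; stroke at Sf1)
bond 3 stroke→I1  (I1 integral (f out))
bond 4 stroke→J1  (C1 integral (e out))
bond 1 stroke→R1  (0-jn J1 has e-setter on 4)
bond 2 stroke→R2  (common-e at J1 fixed by 4)
bond 5 stroke→I2  (0-jn J1 has e-setter on 4)

3  (C1, I1, I2 all integral)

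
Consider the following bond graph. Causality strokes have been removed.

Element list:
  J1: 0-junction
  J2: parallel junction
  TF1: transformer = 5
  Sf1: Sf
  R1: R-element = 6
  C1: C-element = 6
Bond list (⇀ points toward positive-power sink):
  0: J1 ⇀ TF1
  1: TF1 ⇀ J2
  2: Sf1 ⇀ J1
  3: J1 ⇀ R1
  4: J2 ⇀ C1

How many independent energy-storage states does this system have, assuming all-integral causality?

b2 stroke at Sf1  (Sf1 fixes flow; stroke at Sf1)
b4 stroke at J2  (C1 outputs effort q/C1)
b1 stroke at TF1  (J2 effort already set via bond 4)
b0 stroke at J1  (TF TF1: opposite of bond 1)
b3 stroke at R1  (0-jn J1 has e-setter on 0)

1  (C1 all integral)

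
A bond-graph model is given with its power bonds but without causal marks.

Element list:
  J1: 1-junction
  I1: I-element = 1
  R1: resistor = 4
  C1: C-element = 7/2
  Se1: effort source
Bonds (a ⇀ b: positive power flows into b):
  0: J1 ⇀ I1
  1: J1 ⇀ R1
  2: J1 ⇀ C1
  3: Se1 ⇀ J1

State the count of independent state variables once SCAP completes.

#3 →J1  (Se1 (Se) sets effort on bond)
#0 →I1  (I1 integral (f out))
#1 →J1  (1-jn J1 has f-setter on 0)
#2 →J1  (1-jn J1 has f-setter on 0)

2  (C1, I1 all integral)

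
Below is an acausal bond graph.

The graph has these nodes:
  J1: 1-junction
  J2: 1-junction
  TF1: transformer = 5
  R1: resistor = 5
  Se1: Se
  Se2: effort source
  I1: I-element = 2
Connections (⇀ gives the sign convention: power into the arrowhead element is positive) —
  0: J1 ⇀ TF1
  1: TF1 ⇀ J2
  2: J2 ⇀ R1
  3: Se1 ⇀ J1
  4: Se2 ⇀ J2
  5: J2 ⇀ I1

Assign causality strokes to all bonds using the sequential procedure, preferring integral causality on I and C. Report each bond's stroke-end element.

β3 stroke at J1  (Se1: effort source, stroke at far end)
β4 stroke at J2  (Se2 (Se) sets effort on bond)
β0 stroke at TF1  (J1 needs exactly one f-in)
β1 stroke at J2  (TF1 one-in-one-out from 0)
β5 stroke at I1  (I1: I, integral causality)
β2 stroke at J2  (J2: bond 5 brought flow, rest push out)

#0 stroke→TF1
#1 stroke→J2
#2 stroke→J2
#3 stroke→J1
#4 stroke→J2
#5 stroke→I1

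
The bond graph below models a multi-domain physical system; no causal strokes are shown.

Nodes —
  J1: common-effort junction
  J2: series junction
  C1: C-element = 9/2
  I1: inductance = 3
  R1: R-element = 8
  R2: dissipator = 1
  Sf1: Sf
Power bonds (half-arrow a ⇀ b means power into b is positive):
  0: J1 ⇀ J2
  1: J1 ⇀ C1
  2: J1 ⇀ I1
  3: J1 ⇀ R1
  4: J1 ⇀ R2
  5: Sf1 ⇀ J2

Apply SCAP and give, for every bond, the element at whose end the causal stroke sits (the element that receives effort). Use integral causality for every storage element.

bond 0 stroke at J2
bond 1 stroke at J1
bond 2 stroke at I1
bond 3 stroke at R1
bond 4 stroke at R2
bond 5 stroke at Sf1

bond 5 stroke→Sf1  (source Sf1 imposes f)
bond 0 stroke→J2  (J2 flow already set via bond 5)
bond 1 stroke→J1  (C1 outputs effort q/C1)
bond 2 stroke→I1  (0-jn J1 has e-setter on 1)
bond 3 stroke→R1  (0-jn J1 has e-setter on 1)
bond 4 stroke→R2  (0-jn J1 has e-setter on 1)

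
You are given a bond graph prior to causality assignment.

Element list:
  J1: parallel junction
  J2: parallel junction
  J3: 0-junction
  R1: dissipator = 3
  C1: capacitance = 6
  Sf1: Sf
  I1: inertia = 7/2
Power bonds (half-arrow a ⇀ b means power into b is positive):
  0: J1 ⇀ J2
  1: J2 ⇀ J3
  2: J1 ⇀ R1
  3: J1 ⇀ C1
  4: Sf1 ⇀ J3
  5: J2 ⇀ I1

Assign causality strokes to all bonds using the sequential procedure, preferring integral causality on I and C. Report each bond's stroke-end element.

b4 |Sf1  (Sf1: flow source, stroke at near end)
b1 |J3  (closing 0-jn rule on J3)
b3 |J1  (C1 outputs effort q/C1)
b0 |J2  (0-jn J1 has e-setter on 3)
b2 |R1  (common-e at J1 fixed by 3)
b5 |I1  (J2: bond 0 brought effort, rest push out)

#0 |J2
#1 |J3
#2 |R1
#3 |J1
#4 |Sf1
#5 |I1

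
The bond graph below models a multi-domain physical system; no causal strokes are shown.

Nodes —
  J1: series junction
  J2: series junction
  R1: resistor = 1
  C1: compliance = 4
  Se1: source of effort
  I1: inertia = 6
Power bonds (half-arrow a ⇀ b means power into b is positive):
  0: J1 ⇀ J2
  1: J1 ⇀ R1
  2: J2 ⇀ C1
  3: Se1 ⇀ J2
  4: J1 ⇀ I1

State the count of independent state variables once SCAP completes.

bond 3 stroke→J2  (Se1: effort source, stroke at far end)
bond 2 stroke→J2  (C1 outputs effort q/C1)
bond 0 stroke→J1  (only one flow-in slot at J2)
bond 4 stroke→I1  (prefer integral on I1)
bond 1 stroke→J1  (J1 flow already set via bond 4)

2  (C1, I1 all integral)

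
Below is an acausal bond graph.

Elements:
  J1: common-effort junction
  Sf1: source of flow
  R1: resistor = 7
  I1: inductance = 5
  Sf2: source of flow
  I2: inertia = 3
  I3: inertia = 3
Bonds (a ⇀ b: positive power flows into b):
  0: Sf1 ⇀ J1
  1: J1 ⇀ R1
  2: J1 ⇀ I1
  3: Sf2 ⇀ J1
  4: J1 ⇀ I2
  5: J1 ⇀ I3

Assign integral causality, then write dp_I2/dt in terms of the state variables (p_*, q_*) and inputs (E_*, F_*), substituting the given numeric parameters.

#0 stroke→Sf1  (Sf1: flow source, stroke at near end)
#3 stroke→Sf2  (Sf2 (Sf) sets flow on bond)
#2 stroke→I1  (I1 integral (f out))
#4 stroke→I2  (I2: I, integral causality)
#5 stroke→I3  (I3 integral (f out))
#1 stroke→J1  (J1: last free bond brings effort in)

dp_I2/dt = 7*F_Sf1 + 7*F_Sf2 - 7*p_I1/5 - 7*p_I2/3 - 7*p_I3/3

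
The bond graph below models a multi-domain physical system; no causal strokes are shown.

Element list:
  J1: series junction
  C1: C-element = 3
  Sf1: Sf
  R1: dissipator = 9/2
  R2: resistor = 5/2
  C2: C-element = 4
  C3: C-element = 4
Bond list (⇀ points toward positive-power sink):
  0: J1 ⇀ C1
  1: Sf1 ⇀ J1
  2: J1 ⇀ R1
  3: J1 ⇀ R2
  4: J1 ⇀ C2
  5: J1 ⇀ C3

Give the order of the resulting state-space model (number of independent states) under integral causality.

bond 1 |Sf1  (Sf1: flow source, stroke at near end)
bond 0 |J1  (common-f at J1 fixed by 1)
bond 2 |J1  (J1: bond 1 brought flow, rest push out)
bond 3 |J1  (J1: bond 1 brought flow, rest push out)
bond 4 |J1  (J1 flow already set via bond 1)
bond 5 |J1  (J1 flow already set via bond 1)

3  (C1, C2, C3 all integral)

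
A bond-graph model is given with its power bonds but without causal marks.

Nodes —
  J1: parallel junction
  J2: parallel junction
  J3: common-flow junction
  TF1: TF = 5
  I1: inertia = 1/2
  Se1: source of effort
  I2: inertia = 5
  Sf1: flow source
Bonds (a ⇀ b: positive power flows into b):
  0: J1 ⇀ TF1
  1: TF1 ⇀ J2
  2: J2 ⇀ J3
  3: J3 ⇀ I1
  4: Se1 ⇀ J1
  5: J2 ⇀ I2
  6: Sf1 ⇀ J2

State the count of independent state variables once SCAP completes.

2  (I1, I2 all integral)

bond 4 stroke→J1  (source Se1 imposes e)
bond 6 stroke→Sf1  (Sf1 (Sf) sets flow on bond)
bond 0 stroke→TF1  (common-e at J1 fixed by 4)
bond 1 stroke→J2  (TF TF1: opposite of bond 0)
bond 2 stroke→J3  (J2 effort already set via bond 1)
bond 5 stroke→I2  (J2 effort already set via bond 1)
bond 3 stroke→I1  (J3 needs exactly one f-in)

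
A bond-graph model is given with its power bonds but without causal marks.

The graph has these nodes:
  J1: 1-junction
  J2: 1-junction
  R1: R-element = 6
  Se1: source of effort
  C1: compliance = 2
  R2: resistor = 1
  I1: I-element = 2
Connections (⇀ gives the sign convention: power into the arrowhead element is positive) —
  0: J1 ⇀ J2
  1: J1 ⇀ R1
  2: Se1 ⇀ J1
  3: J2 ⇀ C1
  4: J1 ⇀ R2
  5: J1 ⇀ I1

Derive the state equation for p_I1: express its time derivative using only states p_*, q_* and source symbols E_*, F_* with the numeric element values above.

#2 →J1  (Se1 (Se) sets effort on bond)
#3 →J2  (C1 outputs effort q/C1)
#0 →J1  (J2 needs exactly one f-in)
#5 →I1  (I1 outputs flow p/I1)
#1 →J1  (common-f at J1 fixed by 5)
#4 →J1  (J1 flow already set via bond 5)

dp_I1/dt = E_Se1 - 7*p_I1/2 - q_C1/2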